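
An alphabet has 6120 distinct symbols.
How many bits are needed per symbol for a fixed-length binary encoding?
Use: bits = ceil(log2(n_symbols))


log2(6120) = 12.5793
Bracket: 2^12 = 4096 < 6120 <= 2^13 = 8192
So ceil(log2(6120)) = 13

bits = ceil(log2(6120)) = ceil(12.5793) = 13 bits


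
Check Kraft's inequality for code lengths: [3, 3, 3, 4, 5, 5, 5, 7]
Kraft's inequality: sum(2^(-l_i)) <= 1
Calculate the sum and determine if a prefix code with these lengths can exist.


Sum = 2^(-3) + 2^(-3) + 2^(-3) + 2^(-4) + 2^(-5) + 2^(-5) + 2^(-5) + 2^(-7)
    = 0.125 + 0.125 + 0.125 + 0.0625 + 0.03125 + 0.03125 + 0.03125 + 0.0078125
    = 69/128 = 0.5390625
Since 0.5390625 <= 1, Kraft's inequality IS satisfied.
A prefix code with these lengths CAN exist.

Kraft sum = 0.5390625. Satisfied.


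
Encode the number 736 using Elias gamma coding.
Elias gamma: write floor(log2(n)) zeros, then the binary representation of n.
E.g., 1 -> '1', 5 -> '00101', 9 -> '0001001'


num_bits = floor(log2(736)) + 1 = 10
leading_zeros = num_bits - 1 = 9
binary(736) = 1011100000

Elias gamma(736) = '000000000' + '1011100000' = 0000000001011100000 (19 bits)


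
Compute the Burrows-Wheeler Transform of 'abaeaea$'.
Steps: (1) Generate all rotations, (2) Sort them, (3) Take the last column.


Rotations (sorted):
  0: $abaeaea -> last char: a
  1: a$abaeae -> last char: e
  2: abaeaea$ -> last char: $
  3: aea$abae -> last char: e
  4: aeaea$ab -> last char: b
  5: baeaea$a -> last char: a
  6: ea$abaea -> last char: a
  7: eaea$aba -> last char: a


BWT = ae$ebaaa


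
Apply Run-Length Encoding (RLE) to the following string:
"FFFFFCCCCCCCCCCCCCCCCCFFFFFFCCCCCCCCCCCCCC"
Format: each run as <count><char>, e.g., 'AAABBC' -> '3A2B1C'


Scanning runs left to right:
  i=0: run of 'F' x 5 -> '5F'
  i=5: run of 'C' x 17 -> '17C'
  i=22: run of 'F' x 6 -> '6F'
  i=28: run of 'C' x 14 -> '14C'

RLE = 5F17C6F14C


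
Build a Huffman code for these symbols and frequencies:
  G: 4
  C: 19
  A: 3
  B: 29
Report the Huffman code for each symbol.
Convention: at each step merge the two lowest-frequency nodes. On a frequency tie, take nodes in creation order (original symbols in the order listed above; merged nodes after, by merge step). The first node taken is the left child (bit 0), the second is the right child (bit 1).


Huffman tree construction:
Step 1: Merge A(3) + G(4) = 7
Step 2: Merge (A+G)(7) + C(19) = 26
Step 3: Merge ((A+G)+C)(26) + B(29) = 55
Read each symbol's code off the tree from the root (left child = 0, right child = 1).

Codes:
  G: 001 (length 3)
  C: 01 (length 2)
  A: 000 (length 3)
  B: 1 (length 1)
Average code length: 88/55 = 1.6000 bits/symbol


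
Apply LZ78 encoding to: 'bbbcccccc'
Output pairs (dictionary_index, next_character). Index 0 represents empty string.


LZ78 encoding steps:
Dictionary: {0: ''}
Step 1: w='' (idx 0), next='b' -> output (0, 'b'), add 'b' as idx 1
Step 2: w='b' (idx 1), next='b' -> output (1, 'b'), add 'bb' as idx 2
Step 3: w='' (idx 0), next='c' -> output (0, 'c'), add 'c' as idx 3
Step 4: w='c' (idx 3), next='c' -> output (3, 'c'), add 'cc' as idx 4
Step 5: w='cc' (idx 4), next='c' -> output (4, 'c'), add 'ccc' as idx 5


Encoded: [(0, 'b'), (1, 'b'), (0, 'c'), (3, 'c'), (4, 'c')]


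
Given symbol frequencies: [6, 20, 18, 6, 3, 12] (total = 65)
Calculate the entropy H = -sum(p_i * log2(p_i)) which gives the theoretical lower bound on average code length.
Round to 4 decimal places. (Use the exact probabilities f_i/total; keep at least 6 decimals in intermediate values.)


Per-symbol terms -p_i * log2(p_i) with p_i = f_i/65:
  p = 6/65 = 0.092308: log2(p) = -3.437405, -p*log2(p) = 0.317299
  p = 20/65 = 0.307692: log2(p) = -1.700440, -p*log2(p) = 0.523212
  p = 18/65 = 0.276923: log2(p) = -1.852443, -p*log2(p) = 0.512984
  p = 6/65 = 0.092308: log2(p) = -3.437405, -p*log2(p) = 0.317299
  p = 3/65 = 0.046154: log2(p) = -4.437405, -p*log2(p) = 0.204803
  p = 12/65 = 0.184615: log2(p) = -2.437405, -p*log2(p) = 0.449983
H = 0.317299 + 0.523212 + 0.512984 + 0.317299 + 0.204803 + 0.449983 = 2.325580

H = 2.3256 bits/symbol


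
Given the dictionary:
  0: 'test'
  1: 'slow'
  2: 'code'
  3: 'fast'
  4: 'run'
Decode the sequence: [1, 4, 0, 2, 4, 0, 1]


Look up each index in the dictionary:
  1 -> 'slow'
  4 -> 'run'
  0 -> 'test'
  2 -> 'code'
  4 -> 'run'
  0 -> 'test'
  1 -> 'slow'

Decoded: "slow run test code run test slow"


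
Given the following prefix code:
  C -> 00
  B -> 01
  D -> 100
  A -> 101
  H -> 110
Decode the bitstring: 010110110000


Decoding step by step:
Bits 01 -> B
Bits 01 -> B
Bits 101 -> A
Bits 100 -> D
Bits 00 -> C


Decoded message: BBADC


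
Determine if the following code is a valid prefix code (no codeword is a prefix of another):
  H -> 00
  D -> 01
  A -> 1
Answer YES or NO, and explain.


Checking each pair (does one codeword prefix another?):
  H='00' vs D='01': no prefix
  H='00' vs A='1': no prefix
  D='01' vs H='00': no prefix
  D='01' vs A='1': no prefix
  A='1' vs H='00': no prefix
  A='1' vs D='01': no prefix
No violation found over all pairs.

YES -- this is a valid prefix code. No codeword is a prefix of any other codeword.


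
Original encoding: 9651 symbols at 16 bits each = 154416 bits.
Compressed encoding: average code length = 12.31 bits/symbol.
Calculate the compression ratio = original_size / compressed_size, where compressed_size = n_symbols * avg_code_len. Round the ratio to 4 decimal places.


original_size = n_symbols * orig_bits = 9651 * 16 = 154416 bits
compressed_size = n_symbols * avg_code_len = 9651 * 12.31 = 118803.81 bits
ratio = original_size / compressed_size = 154416 / 118803.81 = 1.2998

Compression ratio = 1.2998


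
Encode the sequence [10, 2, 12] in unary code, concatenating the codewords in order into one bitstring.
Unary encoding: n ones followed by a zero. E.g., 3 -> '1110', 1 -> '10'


Encode each number as n ones followed by a terminating 0:
  10 -> 11111111110 (11 bits)
  2 -> 110 (3 bits)
  12 -> 1111111111110 (13 bits)
Total length = 11 + 3 + 13 = 27 bits.

Unary([10, 2, 12]) = 111111111101101111111111110 (27 bits)


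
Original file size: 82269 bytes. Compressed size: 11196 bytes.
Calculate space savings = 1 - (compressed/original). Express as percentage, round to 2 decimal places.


ratio = compressed/original = 11196/82269 = 0.13609
savings = 1 - ratio = 1 - 0.13609 = 0.86391
as a percentage: 0.86391 * 100 = 86.39%

Space savings = 1 - 11196/82269 = 86.39%


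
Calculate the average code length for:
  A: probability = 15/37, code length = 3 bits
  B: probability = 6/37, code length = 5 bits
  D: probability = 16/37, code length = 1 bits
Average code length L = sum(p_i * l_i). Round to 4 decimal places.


Weighted contributions p_i * l_i:
  A: (15/37) * 3 = 45/37
  B: (6/37) * 5 = 30/37
  D: (16/37) * 1 = 16/37
Sum = (45 + 30 + 16)/37 = 91/37

L = 91/37 = 2.4595 bits/symbol


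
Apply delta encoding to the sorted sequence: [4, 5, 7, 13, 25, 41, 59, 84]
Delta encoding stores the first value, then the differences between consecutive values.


First value: 4
Deltas:
  5 - 4 = 1
  7 - 5 = 2
  13 - 7 = 6
  25 - 13 = 12
  41 - 25 = 16
  59 - 41 = 18
  84 - 59 = 25


Delta encoded: [4, 1, 2, 6, 12, 16, 18, 25]


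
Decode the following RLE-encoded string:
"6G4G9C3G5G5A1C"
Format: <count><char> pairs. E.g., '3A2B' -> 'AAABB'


Expanding each <count><char> pair:
  6G -> 'GGGGGG'
  4G -> 'GGGG'
  9C -> 'CCCCCCCCC'
  3G -> 'GGG'
  5G -> 'GGGGG'
  5A -> 'AAAAA'
  1C -> 'C'

Decoded = GGGGGGGGGGCCCCCCCCCGGGGGGGGAAAAAC


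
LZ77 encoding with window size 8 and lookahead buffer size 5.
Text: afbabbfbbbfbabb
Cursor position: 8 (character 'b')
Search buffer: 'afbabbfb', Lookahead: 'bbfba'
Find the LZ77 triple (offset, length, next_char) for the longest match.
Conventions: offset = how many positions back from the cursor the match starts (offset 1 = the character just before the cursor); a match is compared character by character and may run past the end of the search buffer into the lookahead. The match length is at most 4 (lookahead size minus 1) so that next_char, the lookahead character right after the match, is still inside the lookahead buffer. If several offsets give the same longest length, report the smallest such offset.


Try each offset into the search buffer:
  offset=1 (pos 7, char 'b'): match length 2
  offset=2 (pos 6, char 'f'): match length 0
  offset=3 (pos 5, char 'b'): match length 1
  offset=4 (pos 4, char 'b'): match length 4
  offset=5 (pos 3, char 'a'): match length 0
  offset=6 (pos 2, char 'b'): match length 1
  offset=7 (pos 1, char 'f'): match length 0
  offset=8 (pos 0, char 'a'): match length 0
Longest match has length 4 at offset 4.
next_char = character at position 8 + 4 = 12 -> 'a'

Best match: offset=4, length=4 (matching 'bbfb' starting at position 4)
LZ77 triple: (4, 4, 'a')


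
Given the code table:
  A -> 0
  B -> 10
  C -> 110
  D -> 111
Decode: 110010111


Decoding:
110 -> C
0 -> A
10 -> B
111 -> D


Result: CABD


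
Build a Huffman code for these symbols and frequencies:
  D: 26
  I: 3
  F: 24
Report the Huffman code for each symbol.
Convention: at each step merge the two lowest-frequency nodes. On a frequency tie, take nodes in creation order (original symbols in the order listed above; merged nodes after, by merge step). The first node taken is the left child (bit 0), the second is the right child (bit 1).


Huffman tree construction:
Step 1: Merge I(3) + F(24) = 27
Step 2: Merge D(26) + (I+F)(27) = 53
Read each symbol's code off the tree from the root (left child = 0, right child = 1).

Codes:
  D: 0 (length 1)
  I: 10 (length 2)
  F: 11 (length 2)
Average code length: 80/53 = 1.5094 bits/symbol


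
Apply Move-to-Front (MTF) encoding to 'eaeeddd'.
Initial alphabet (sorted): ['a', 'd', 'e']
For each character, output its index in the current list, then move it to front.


MTF encoding:
'e': index 2 in ['a', 'd', 'e'] -> ['e', 'a', 'd']
'a': index 1 in ['e', 'a', 'd'] -> ['a', 'e', 'd']
'e': index 1 in ['a', 'e', 'd'] -> ['e', 'a', 'd']
'e': index 0 in ['e', 'a', 'd'] -> ['e', 'a', 'd']
'd': index 2 in ['e', 'a', 'd'] -> ['d', 'e', 'a']
'd': index 0 in ['d', 'e', 'a'] -> ['d', 'e', 'a']
'd': index 0 in ['d', 'e', 'a'] -> ['d', 'e', 'a']


Output: [2, 1, 1, 0, 2, 0, 0]


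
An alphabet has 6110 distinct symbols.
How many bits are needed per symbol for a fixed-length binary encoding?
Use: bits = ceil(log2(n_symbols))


log2(6110) = 12.577
Bracket: 2^12 = 4096 < 6110 <= 2^13 = 8192
So ceil(log2(6110)) = 13

bits = ceil(log2(6110)) = ceil(12.577) = 13 bits


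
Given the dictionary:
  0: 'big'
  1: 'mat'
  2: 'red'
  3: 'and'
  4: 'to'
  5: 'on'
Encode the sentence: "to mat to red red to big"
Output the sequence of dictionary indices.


Look up each word in the dictionary:
  'to' -> 4
  'mat' -> 1
  'to' -> 4
  'red' -> 2
  'red' -> 2
  'to' -> 4
  'big' -> 0

Encoded: [4, 1, 4, 2, 2, 4, 0]


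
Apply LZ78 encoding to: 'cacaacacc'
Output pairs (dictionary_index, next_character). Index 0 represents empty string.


LZ78 encoding steps:
Dictionary: {0: ''}
Step 1: w='' (idx 0), next='c' -> output (0, 'c'), add 'c' as idx 1
Step 2: w='' (idx 0), next='a' -> output (0, 'a'), add 'a' as idx 2
Step 3: w='c' (idx 1), next='a' -> output (1, 'a'), add 'ca' as idx 3
Step 4: w='a' (idx 2), next='c' -> output (2, 'c'), add 'ac' as idx 4
Step 5: w='ac' (idx 4), next='c' -> output (4, 'c'), add 'acc' as idx 5


Encoded: [(0, 'c'), (0, 'a'), (1, 'a'), (2, 'c'), (4, 'c')]


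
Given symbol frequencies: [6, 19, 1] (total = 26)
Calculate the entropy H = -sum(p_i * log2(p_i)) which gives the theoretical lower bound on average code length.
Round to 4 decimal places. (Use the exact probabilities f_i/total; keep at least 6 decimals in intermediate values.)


Per-symbol terms -p_i * log2(p_i) with p_i = f_i/26:
  p = 6/26 = 0.230769: log2(p) = -2.115477, -p*log2(p) = 0.488187
  p = 19/26 = 0.730769: log2(p) = -0.452512, -p*log2(p) = 0.330682
  p = 1/26 = 0.038462: log2(p) = -4.700440, -p*log2(p) = 0.180786
H = 0.488187 + 0.330682 + 0.180786 = 0.999655

H = 0.9997 bits/symbol


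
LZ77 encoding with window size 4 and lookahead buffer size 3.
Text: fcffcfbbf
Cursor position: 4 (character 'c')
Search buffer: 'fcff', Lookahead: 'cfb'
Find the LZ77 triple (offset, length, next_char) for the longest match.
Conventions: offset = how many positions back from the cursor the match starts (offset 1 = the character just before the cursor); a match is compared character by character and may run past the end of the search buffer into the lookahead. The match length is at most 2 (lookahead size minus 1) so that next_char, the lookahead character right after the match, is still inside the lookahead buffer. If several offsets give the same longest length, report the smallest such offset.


Try each offset into the search buffer:
  offset=1 (pos 3, char 'f'): match length 0
  offset=2 (pos 2, char 'f'): match length 0
  offset=3 (pos 1, char 'c'): match length 2
  offset=4 (pos 0, char 'f'): match length 0
Longest match has length 2 at offset 3.
next_char = character at position 4 + 2 = 6 -> 'b'

Best match: offset=3, length=2 (matching 'cf' starting at position 1)
LZ77 triple: (3, 2, 'b')


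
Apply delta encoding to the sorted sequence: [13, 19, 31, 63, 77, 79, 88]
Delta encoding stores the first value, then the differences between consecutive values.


First value: 13
Deltas:
  19 - 13 = 6
  31 - 19 = 12
  63 - 31 = 32
  77 - 63 = 14
  79 - 77 = 2
  88 - 79 = 9


Delta encoded: [13, 6, 12, 32, 14, 2, 9]


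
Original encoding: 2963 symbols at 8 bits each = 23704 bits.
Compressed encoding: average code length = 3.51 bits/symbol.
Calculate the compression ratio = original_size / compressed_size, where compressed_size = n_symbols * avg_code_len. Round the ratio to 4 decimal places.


original_size = n_symbols * orig_bits = 2963 * 8 = 23704 bits
compressed_size = n_symbols * avg_code_len = 2963 * 3.51 = 10400.13 bits
ratio = original_size / compressed_size = 23704 / 10400.13 = 2.2792

Compression ratio = 2.2792


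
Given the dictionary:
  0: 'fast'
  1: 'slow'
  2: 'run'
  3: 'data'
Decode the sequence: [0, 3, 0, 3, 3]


Look up each index in the dictionary:
  0 -> 'fast'
  3 -> 'data'
  0 -> 'fast'
  3 -> 'data'
  3 -> 'data'

Decoded: "fast data fast data data"


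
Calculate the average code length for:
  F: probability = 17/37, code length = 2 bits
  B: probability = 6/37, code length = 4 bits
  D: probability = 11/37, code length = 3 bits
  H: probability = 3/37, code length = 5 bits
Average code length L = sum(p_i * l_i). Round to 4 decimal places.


Weighted contributions p_i * l_i:
  F: (17/37) * 2 = 34/37
  B: (6/37) * 4 = 24/37
  D: (11/37) * 3 = 33/37
  H: (3/37) * 5 = 15/37
Sum = (34 + 24 + 33 + 15)/37 = 106/37

L = 106/37 = 2.8649 bits/symbol


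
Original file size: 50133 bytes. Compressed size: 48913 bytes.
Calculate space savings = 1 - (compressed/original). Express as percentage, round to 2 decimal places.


ratio = compressed/original = 48913/50133 = 0.975665
savings = 1 - ratio = 1 - 0.975665 = 0.024335
as a percentage: 0.024335 * 100 = 2.43%

Space savings = 1 - 48913/50133 = 2.43%


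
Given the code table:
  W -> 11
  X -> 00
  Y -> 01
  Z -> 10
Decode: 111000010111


Decoding:
11 -> W
10 -> Z
00 -> X
01 -> Y
01 -> Y
11 -> W


Result: WZXYYW


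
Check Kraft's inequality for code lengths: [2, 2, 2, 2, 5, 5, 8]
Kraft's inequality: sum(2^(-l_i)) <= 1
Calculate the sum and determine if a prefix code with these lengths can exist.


Sum = 2^(-2) + 2^(-2) + 2^(-2) + 2^(-2) + 2^(-5) + 2^(-5) + 2^(-8)
    = 0.25 + 0.25 + 0.25 + 0.25 + 0.03125 + 0.03125 + 0.00390625
    = 273/256 = 1.06640625
Since 1.06640625 > 1, Kraft's inequality is NOT satisfied.
A prefix code with these lengths CANNOT exist.

Kraft sum = 1.06640625. Not satisfied.


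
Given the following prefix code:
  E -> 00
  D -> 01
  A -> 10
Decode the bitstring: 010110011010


Decoding step by step:
Bits 01 -> D
Bits 01 -> D
Bits 10 -> A
Bits 01 -> D
Bits 10 -> A
Bits 10 -> A


Decoded message: DDADAA


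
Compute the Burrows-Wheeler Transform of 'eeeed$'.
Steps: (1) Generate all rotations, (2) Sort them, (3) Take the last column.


Rotations (sorted):
  0: $eeeed -> last char: d
  1: d$eeee -> last char: e
  2: ed$eee -> last char: e
  3: eed$ee -> last char: e
  4: eeed$e -> last char: e
  5: eeeed$ -> last char: $


BWT = deeee$


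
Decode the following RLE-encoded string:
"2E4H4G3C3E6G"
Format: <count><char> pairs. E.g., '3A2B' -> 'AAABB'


Expanding each <count><char> pair:
  2E -> 'EE'
  4H -> 'HHHH'
  4G -> 'GGGG'
  3C -> 'CCC'
  3E -> 'EEE'
  6G -> 'GGGGGG'

Decoded = EEHHHHGGGGCCCEEEGGGGGG


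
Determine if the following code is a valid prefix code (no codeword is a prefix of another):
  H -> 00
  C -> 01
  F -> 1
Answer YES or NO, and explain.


Checking each pair (does one codeword prefix another?):
  H='00' vs C='01': no prefix
  H='00' vs F='1': no prefix
  C='01' vs H='00': no prefix
  C='01' vs F='1': no prefix
  F='1' vs H='00': no prefix
  F='1' vs C='01': no prefix
No violation found over all pairs.

YES -- this is a valid prefix code. No codeword is a prefix of any other codeword.


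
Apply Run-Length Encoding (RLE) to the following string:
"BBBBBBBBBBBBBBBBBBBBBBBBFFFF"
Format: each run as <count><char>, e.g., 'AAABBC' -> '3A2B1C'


Scanning runs left to right:
  i=0: run of 'B' x 24 -> '24B'
  i=24: run of 'F' x 4 -> '4F'

RLE = 24B4F


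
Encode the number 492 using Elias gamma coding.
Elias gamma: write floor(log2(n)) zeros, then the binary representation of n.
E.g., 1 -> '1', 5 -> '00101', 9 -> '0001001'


num_bits = floor(log2(492)) + 1 = 9
leading_zeros = num_bits - 1 = 8
binary(492) = 111101100

Elias gamma(492) = '00000000' + '111101100' = 00000000111101100 (17 bits)


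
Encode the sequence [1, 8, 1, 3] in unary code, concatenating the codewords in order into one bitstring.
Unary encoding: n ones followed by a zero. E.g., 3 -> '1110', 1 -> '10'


Encode each number as n ones followed by a terminating 0:
  1 -> 10 (2 bits)
  8 -> 111111110 (9 bits)
  1 -> 10 (2 bits)
  3 -> 1110 (4 bits)
Total length = 2 + 9 + 2 + 4 = 17 bits.

Unary([1, 8, 1, 3]) = 10111111110101110 (17 bits)


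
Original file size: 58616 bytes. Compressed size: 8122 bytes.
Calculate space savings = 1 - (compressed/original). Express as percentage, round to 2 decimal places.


ratio = compressed/original = 8122/58616 = 0.138563
savings = 1 - ratio = 1 - 0.138563 = 0.861437
as a percentage: 0.861437 * 100 = 86.14%

Space savings = 1 - 8122/58616 = 86.14%


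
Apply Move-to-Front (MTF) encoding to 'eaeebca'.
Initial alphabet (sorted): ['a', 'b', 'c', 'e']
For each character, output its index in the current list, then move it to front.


MTF encoding:
'e': index 3 in ['a', 'b', 'c', 'e'] -> ['e', 'a', 'b', 'c']
'a': index 1 in ['e', 'a', 'b', 'c'] -> ['a', 'e', 'b', 'c']
'e': index 1 in ['a', 'e', 'b', 'c'] -> ['e', 'a', 'b', 'c']
'e': index 0 in ['e', 'a', 'b', 'c'] -> ['e', 'a', 'b', 'c']
'b': index 2 in ['e', 'a', 'b', 'c'] -> ['b', 'e', 'a', 'c']
'c': index 3 in ['b', 'e', 'a', 'c'] -> ['c', 'b', 'e', 'a']
'a': index 3 in ['c', 'b', 'e', 'a'] -> ['a', 'c', 'b', 'e']


Output: [3, 1, 1, 0, 2, 3, 3]


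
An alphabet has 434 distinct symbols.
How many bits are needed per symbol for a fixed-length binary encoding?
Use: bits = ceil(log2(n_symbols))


log2(434) = 8.7616
Bracket: 2^8 = 256 < 434 <= 2^9 = 512
So ceil(log2(434)) = 9

bits = ceil(log2(434)) = ceil(8.7616) = 9 bits


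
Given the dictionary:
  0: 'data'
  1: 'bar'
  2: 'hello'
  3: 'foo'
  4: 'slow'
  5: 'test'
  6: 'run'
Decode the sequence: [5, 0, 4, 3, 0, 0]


Look up each index in the dictionary:
  5 -> 'test'
  0 -> 'data'
  4 -> 'slow'
  3 -> 'foo'
  0 -> 'data'
  0 -> 'data'

Decoded: "test data slow foo data data"


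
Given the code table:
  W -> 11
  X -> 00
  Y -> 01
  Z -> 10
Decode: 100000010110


Decoding:
10 -> Z
00 -> X
00 -> X
01 -> Y
01 -> Y
10 -> Z


Result: ZXXYYZ


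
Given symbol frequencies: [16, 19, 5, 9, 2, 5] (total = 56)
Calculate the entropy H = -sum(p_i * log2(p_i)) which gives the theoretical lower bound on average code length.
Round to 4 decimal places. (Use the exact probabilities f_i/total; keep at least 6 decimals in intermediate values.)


Per-symbol terms -p_i * log2(p_i) with p_i = f_i/56:
  p = 16/56 = 0.285714: log2(p) = -1.807355, -p*log2(p) = 0.516387
  p = 19/56 = 0.339286: log2(p) = -1.559427, -p*log2(p) = 0.529091
  p = 5/56 = 0.089286: log2(p) = -3.485427, -p*log2(p) = 0.311199
  p = 9/56 = 0.160714: log2(p) = -2.637430, -p*log2(p) = 0.423873
  p = 2/56 = 0.035714: log2(p) = -4.807355, -p*log2(p) = 0.171691
  p = 5/56 = 0.089286: log2(p) = -3.485427, -p*log2(p) = 0.311199
H = 0.516387 + 0.529091 + 0.311199 + 0.423873 + 0.171691 + 0.311199 = 2.263440

H = 2.2634 bits/symbol


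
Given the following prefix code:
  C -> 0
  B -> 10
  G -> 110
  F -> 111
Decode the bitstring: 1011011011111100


Decoding step by step:
Bits 10 -> B
Bits 110 -> G
Bits 110 -> G
Bits 111 -> F
Bits 111 -> F
Bits 0 -> C
Bits 0 -> C


Decoded message: BGGFFCC


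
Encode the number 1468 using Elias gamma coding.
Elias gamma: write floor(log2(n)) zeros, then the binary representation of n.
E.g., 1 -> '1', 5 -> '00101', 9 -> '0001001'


num_bits = floor(log2(1468)) + 1 = 11
leading_zeros = num_bits - 1 = 10
binary(1468) = 10110111100

Elias gamma(1468) = '0000000000' + '10110111100' = 000000000010110111100 (21 bits)


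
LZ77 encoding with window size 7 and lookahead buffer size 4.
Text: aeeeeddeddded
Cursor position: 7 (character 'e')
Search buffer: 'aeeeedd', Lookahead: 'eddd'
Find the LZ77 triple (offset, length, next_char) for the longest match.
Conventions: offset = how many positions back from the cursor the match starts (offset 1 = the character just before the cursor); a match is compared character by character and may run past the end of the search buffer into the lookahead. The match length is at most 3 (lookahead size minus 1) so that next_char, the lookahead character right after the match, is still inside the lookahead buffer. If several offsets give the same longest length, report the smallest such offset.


Try each offset into the search buffer:
  offset=1 (pos 6, char 'd'): match length 0
  offset=2 (pos 5, char 'd'): match length 0
  offset=3 (pos 4, char 'e'): match length 3
  offset=4 (pos 3, char 'e'): match length 1
  offset=5 (pos 2, char 'e'): match length 1
  offset=6 (pos 1, char 'e'): match length 1
  offset=7 (pos 0, char 'a'): match length 0
Longest match has length 3 at offset 3.
next_char = character at position 7 + 3 = 10 -> 'd'

Best match: offset=3, length=3 (matching 'edd' starting at position 4)
LZ77 triple: (3, 3, 'd')


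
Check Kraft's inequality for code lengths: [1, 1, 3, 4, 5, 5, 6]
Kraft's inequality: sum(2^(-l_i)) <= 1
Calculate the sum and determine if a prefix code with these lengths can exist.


Sum = 2^(-1) + 2^(-1) + 2^(-3) + 2^(-4) + 2^(-5) + 2^(-5) + 2^(-6)
    = 0.5 + 0.5 + 0.125 + 0.0625 + 0.03125 + 0.03125 + 0.015625
    = 81/64 = 1.265625
Since 1.265625 > 1, Kraft's inequality is NOT satisfied.
A prefix code with these lengths CANNOT exist.

Kraft sum = 1.265625. Not satisfied.


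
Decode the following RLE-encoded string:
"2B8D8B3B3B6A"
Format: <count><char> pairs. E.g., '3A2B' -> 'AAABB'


Expanding each <count><char> pair:
  2B -> 'BB'
  8D -> 'DDDDDDDD'
  8B -> 'BBBBBBBB'
  3B -> 'BBB'
  3B -> 'BBB'
  6A -> 'AAAAAA'

Decoded = BBDDDDDDDDBBBBBBBBBBBBBBAAAAAA


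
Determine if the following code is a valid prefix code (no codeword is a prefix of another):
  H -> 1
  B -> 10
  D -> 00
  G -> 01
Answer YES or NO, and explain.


Checking each pair (does one codeword prefix another?):
  H='1' vs B='10': prefix -- VIOLATION

NO -- this is NOT a valid prefix code. H (1) is a prefix of B (10).


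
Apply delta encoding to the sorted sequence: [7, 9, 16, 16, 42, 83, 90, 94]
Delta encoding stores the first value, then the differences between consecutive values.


First value: 7
Deltas:
  9 - 7 = 2
  16 - 9 = 7
  16 - 16 = 0
  42 - 16 = 26
  83 - 42 = 41
  90 - 83 = 7
  94 - 90 = 4


Delta encoded: [7, 2, 7, 0, 26, 41, 7, 4]


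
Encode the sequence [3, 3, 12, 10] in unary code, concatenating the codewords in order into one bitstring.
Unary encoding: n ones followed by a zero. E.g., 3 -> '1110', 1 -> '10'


Encode each number as n ones followed by a terminating 0:
  3 -> 1110 (4 bits)
  3 -> 1110 (4 bits)
  12 -> 1111111111110 (13 bits)
  10 -> 11111111110 (11 bits)
Total length = 4 + 4 + 13 + 11 = 32 bits.

Unary([3, 3, 12, 10]) = 11101110111111111111011111111110 (32 bits)


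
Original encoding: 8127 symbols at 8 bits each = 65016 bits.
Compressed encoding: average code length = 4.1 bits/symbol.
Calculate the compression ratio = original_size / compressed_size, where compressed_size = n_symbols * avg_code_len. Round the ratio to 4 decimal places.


original_size = n_symbols * orig_bits = 8127 * 8 = 65016 bits
compressed_size = n_symbols * avg_code_len = 8127 * 4.1 = 33320.7 bits
ratio = original_size / compressed_size = 65016 / 33320.7 = 1.9512

Compression ratio = 1.9512


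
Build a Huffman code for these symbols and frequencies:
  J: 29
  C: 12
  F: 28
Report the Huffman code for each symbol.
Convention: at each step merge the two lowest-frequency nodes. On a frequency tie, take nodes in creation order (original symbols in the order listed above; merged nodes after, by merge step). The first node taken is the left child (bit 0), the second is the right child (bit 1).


Huffman tree construction:
Step 1: Merge C(12) + F(28) = 40
Step 2: Merge J(29) + (C+F)(40) = 69
Read each symbol's code off the tree from the root (left child = 0, right child = 1).

Codes:
  J: 0 (length 1)
  C: 10 (length 2)
  F: 11 (length 2)
Average code length: 109/69 = 1.5797 bits/symbol


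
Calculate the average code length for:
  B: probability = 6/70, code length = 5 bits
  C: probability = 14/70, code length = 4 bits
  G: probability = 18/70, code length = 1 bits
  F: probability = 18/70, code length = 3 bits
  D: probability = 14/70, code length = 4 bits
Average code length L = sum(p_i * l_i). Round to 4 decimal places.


Weighted contributions p_i * l_i:
  B: (6/70) * 5 = 30/70
  C: (14/70) * 4 = 56/70
  G: (18/70) * 1 = 18/70
  F: (18/70) * 3 = 54/70
  D: (14/70) * 4 = 56/70
Sum = (30 + 56 + 18 + 54 + 56)/70 = 214/70

L = 214/70 = 3.0571 bits/symbol


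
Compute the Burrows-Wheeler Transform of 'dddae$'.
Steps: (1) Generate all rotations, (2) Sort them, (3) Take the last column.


Rotations (sorted):
  0: $dddae -> last char: e
  1: ae$ddd -> last char: d
  2: dae$dd -> last char: d
  3: ddae$d -> last char: d
  4: dddae$ -> last char: $
  5: e$ddda -> last char: a


BWT = eddd$a


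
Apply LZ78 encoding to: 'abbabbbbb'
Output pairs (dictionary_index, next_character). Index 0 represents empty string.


LZ78 encoding steps:
Dictionary: {0: ''}
Step 1: w='' (idx 0), next='a' -> output (0, 'a'), add 'a' as idx 1
Step 2: w='' (idx 0), next='b' -> output (0, 'b'), add 'b' as idx 2
Step 3: w='b' (idx 2), next='a' -> output (2, 'a'), add 'ba' as idx 3
Step 4: w='b' (idx 2), next='b' -> output (2, 'b'), add 'bb' as idx 4
Step 5: w='bb' (idx 4), next='b' -> output (4, 'b'), add 'bbb' as idx 5


Encoded: [(0, 'a'), (0, 'b'), (2, 'a'), (2, 'b'), (4, 'b')]


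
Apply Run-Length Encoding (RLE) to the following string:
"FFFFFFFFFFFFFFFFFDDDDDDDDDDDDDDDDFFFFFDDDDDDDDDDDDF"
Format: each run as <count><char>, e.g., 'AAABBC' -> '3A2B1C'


Scanning runs left to right:
  i=0: run of 'F' x 17 -> '17F'
  i=17: run of 'D' x 16 -> '16D'
  i=33: run of 'F' x 5 -> '5F'
  i=38: run of 'D' x 12 -> '12D'
  i=50: run of 'F' x 1 -> '1F'

RLE = 17F16D5F12D1F


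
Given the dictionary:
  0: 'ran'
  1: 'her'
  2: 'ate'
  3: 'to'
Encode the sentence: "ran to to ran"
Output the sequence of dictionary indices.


Look up each word in the dictionary:
  'ran' -> 0
  'to' -> 3
  'to' -> 3
  'ran' -> 0

Encoded: [0, 3, 3, 0]


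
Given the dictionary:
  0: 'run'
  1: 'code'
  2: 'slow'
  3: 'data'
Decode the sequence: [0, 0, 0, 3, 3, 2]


Look up each index in the dictionary:
  0 -> 'run'
  0 -> 'run'
  0 -> 'run'
  3 -> 'data'
  3 -> 'data'
  2 -> 'slow'

Decoded: "run run run data data slow"


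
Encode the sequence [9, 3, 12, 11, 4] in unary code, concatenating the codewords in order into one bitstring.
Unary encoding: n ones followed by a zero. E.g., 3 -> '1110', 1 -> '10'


Encode each number as n ones followed by a terminating 0:
  9 -> 1111111110 (10 bits)
  3 -> 1110 (4 bits)
  12 -> 1111111111110 (13 bits)
  11 -> 111111111110 (12 bits)
  4 -> 11110 (5 bits)
Total length = 10 + 4 + 13 + 12 + 5 = 44 bits.

Unary([9, 3, 12, 11, 4]) = 11111111101110111111111111011111111111011110 (44 bits)


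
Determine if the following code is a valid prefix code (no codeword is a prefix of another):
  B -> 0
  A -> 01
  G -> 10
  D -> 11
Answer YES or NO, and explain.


Checking each pair (does one codeword prefix another?):
  B='0' vs A='01': prefix -- VIOLATION

NO -- this is NOT a valid prefix code. B (0) is a prefix of A (01).


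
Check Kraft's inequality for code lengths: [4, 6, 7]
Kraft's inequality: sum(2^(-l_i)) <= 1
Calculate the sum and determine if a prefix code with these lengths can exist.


Sum = 2^(-4) + 2^(-6) + 2^(-7)
    = 0.0625 + 0.015625 + 0.0078125
    = 11/128 = 0.0859375
Since 0.0859375 <= 1, Kraft's inequality IS satisfied.
A prefix code with these lengths CAN exist.

Kraft sum = 0.0859375. Satisfied.


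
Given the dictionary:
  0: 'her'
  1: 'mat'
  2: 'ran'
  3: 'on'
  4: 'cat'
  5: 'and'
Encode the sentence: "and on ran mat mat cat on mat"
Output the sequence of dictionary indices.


Look up each word in the dictionary:
  'and' -> 5
  'on' -> 3
  'ran' -> 2
  'mat' -> 1
  'mat' -> 1
  'cat' -> 4
  'on' -> 3
  'mat' -> 1

Encoded: [5, 3, 2, 1, 1, 4, 3, 1]


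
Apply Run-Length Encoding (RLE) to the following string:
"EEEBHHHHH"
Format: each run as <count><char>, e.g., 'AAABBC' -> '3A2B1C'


Scanning runs left to right:
  i=0: run of 'E' x 3 -> '3E'
  i=3: run of 'B' x 1 -> '1B'
  i=4: run of 'H' x 5 -> '5H'

RLE = 3E1B5H


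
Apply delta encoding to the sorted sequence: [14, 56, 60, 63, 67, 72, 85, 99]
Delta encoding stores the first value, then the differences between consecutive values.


First value: 14
Deltas:
  56 - 14 = 42
  60 - 56 = 4
  63 - 60 = 3
  67 - 63 = 4
  72 - 67 = 5
  85 - 72 = 13
  99 - 85 = 14


Delta encoded: [14, 42, 4, 3, 4, 5, 13, 14]


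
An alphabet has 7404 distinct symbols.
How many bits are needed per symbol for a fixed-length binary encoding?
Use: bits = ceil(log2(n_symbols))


log2(7404) = 12.8541
Bracket: 2^12 = 4096 < 7404 <= 2^13 = 8192
So ceil(log2(7404)) = 13

bits = ceil(log2(7404)) = ceil(12.8541) = 13 bits


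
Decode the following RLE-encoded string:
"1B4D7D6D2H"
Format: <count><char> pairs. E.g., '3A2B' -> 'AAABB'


Expanding each <count><char> pair:
  1B -> 'B'
  4D -> 'DDDD'
  7D -> 'DDDDDDD'
  6D -> 'DDDDDD'
  2H -> 'HH'

Decoded = BDDDDDDDDDDDDDDDDDHH


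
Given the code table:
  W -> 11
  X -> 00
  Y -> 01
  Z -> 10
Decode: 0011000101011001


Decoding:
00 -> X
11 -> W
00 -> X
01 -> Y
01 -> Y
01 -> Y
10 -> Z
01 -> Y


Result: XWXYYYZY


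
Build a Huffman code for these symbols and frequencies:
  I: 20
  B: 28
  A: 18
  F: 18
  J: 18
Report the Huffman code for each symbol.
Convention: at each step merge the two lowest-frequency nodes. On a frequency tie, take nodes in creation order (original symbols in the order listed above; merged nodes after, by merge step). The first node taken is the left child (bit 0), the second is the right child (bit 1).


Huffman tree construction:
Step 1: Merge A(18) + F(18) = 36
Step 2: Merge J(18) + I(20) = 38
Step 3: Merge B(28) + (A+F)(36) = 64
Step 4: Merge (J+I)(38) + (B+(A+F))(64) = 102
Read each symbol's code off the tree from the root (left child = 0, right child = 1).

Codes:
  I: 01 (length 2)
  B: 10 (length 2)
  A: 110 (length 3)
  F: 111 (length 3)
  J: 00 (length 2)
Average code length: 240/102 = 2.3529 bits/symbol


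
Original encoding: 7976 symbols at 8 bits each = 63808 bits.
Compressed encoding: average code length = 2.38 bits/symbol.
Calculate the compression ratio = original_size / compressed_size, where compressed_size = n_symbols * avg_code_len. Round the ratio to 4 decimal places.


original_size = n_symbols * orig_bits = 7976 * 8 = 63808 bits
compressed_size = n_symbols * avg_code_len = 7976 * 2.38 = 18982.88 bits
ratio = original_size / compressed_size = 63808 / 18982.88 = 3.3613

Compression ratio = 3.3613


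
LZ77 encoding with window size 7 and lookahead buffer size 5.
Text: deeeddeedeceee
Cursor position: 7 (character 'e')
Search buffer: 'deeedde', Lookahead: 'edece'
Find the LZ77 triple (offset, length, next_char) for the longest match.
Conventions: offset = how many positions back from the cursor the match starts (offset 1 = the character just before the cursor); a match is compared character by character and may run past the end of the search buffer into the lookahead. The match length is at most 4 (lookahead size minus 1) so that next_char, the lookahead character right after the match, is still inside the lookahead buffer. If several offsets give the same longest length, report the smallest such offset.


Try each offset into the search buffer:
  offset=1 (pos 6, char 'e'): match length 1
  offset=2 (pos 5, char 'd'): match length 0
  offset=3 (pos 4, char 'd'): match length 0
  offset=4 (pos 3, char 'e'): match length 2
  offset=5 (pos 2, char 'e'): match length 1
  offset=6 (pos 1, char 'e'): match length 1
  offset=7 (pos 0, char 'd'): match length 0
Longest match has length 2 at offset 4.
next_char = character at position 7 + 2 = 9 -> 'e'

Best match: offset=4, length=2 (matching 'ed' starting at position 3)
LZ77 triple: (4, 2, 'e')


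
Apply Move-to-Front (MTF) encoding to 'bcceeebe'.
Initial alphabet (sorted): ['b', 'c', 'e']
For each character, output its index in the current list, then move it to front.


MTF encoding:
'b': index 0 in ['b', 'c', 'e'] -> ['b', 'c', 'e']
'c': index 1 in ['b', 'c', 'e'] -> ['c', 'b', 'e']
'c': index 0 in ['c', 'b', 'e'] -> ['c', 'b', 'e']
'e': index 2 in ['c', 'b', 'e'] -> ['e', 'c', 'b']
'e': index 0 in ['e', 'c', 'b'] -> ['e', 'c', 'b']
'e': index 0 in ['e', 'c', 'b'] -> ['e', 'c', 'b']
'b': index 2 in ['e', 'c', 'b'] -> ['b', 'e', 'c']
'e': index 1 in ['b', 'e', 'c'] -> ['e', 'b', 'c']


Output: [0, 1, 0, 2, 0, 0, 2, 1]


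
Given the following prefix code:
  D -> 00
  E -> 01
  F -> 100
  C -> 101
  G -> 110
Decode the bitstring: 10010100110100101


Decoding step by step:
Bits 100 -> F
Bits 101 -> C
Bits 00 -> D
Bits 110 -> G
Bits 100 -> F
Bits 101 -> C


Decoded message: FCDGFC


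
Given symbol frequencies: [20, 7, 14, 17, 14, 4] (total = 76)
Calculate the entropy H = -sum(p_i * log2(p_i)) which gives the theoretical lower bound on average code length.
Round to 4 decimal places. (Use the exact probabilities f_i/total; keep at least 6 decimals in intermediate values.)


Per-symbol terms -p_i * log2(p_i) with p_i = f_i/76:
  p = 20/76 = 0.263158: log2(p) = -1.925999, -p*log2(p) = 0.506842
  p = 7/76 = 0.092105: log2(p) = -3.440573, -p*log2(p) = 0.316895
  p = 14/76 = 0.184211: log2(p) = -2.440573, -p*log2(p) = 0.449579
  p = 17/76 = 0.223684: log2(p) = -2.160465, -p*log2(p) = 0.483262
  p = 14/76 = 0.184211: log2(p) = -2.440573, -p*log2(p) = 0.449579
  p = 4/76 = 0.052632: log2(p) = -4.247928, -p*log2(p) = 0.223575
H = 0.506842 + 0.316895 + 0.449579 + 0.483262 + 0.449579 + 0.223575 = 2.429732

H = 2.4297 bits/symbol


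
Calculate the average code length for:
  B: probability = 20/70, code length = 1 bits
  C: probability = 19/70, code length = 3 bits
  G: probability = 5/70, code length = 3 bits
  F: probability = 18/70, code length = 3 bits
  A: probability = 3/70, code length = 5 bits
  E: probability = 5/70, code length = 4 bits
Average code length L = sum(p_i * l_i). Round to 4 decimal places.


Weighted contributions p_i * l_i:
  B: (20/70) * 1 = 20/70
  C: (19/70) * 3 = 57/70
  G: (5/70) * 3 = 15/70
  F: (18/70) * 3 = 54/70
  A: (3/70) * 5 = 15/70
  E: (5/70) * 4 = 20/70
Sum = (20 + 57 + 15 + 54 + 15 + 20)/70 = 181/70

L = 181/70 = 2.5857 bits/symbol


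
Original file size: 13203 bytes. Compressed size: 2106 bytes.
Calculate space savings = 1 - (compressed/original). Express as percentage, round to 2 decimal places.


ratio = compressed/original = 2106/13203 = 0.159509
savings = 1 - ratio = 1 - 0.159509 = 0.840491
as a percentage: 0.840491 * 100 = 84.05%

Space savings = 1 - 2106/13203 = 84.05%


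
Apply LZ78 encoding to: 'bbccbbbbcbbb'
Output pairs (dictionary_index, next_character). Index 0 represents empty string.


LZ78 encoding steps:
Dictionary: {0: ''}
Step 1: w='' (idx 0), next='b' -> output (0, 'b'), add 'b' as idx 1
Step 2: w='b' (idx 1), next='c' -> output (1, 'c'), add 'bc' as idx 2
Step 3: w='' (idx 0), next='c' -> output (0, 'c'), add 'c' as idx 3
Step 4: w='b' (idx 1), next='b' -> output (1, 'b'), add 'bb' as idx 4
Step 5: w='bb' (idx 4), next='c' -> output (4, 'c'), add 'bbc' as idx 5
Step 6: w='bb' (idx 4), next='b' -> output (4, 'b'), add 'bbb' as idx 6


Encoded: [(0, 'b'), (1, 'c'), (0, 'c'), (1, 'b'), (4, 'c'), (4, 'b')]


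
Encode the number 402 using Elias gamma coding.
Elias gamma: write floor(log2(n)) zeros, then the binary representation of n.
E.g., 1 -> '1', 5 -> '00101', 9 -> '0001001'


num_bits = floor(log2(402)) + 1 = 9
leading_zeros = num_bits - 1 = 8
binary(402) = 110010010

Elias gamma(402) = '00000000' + '110010010' = 00000000110010010 (17 bits)


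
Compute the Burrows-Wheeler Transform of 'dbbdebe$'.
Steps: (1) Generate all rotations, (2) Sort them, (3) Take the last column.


Rotations (sorted):
  0: $dbbdebe -> last char: e
  1: bbdebe$d -> last char: d
  2: bdebe$db -> last char: b
  3: be$dbbde -> last char: e
  4: dbbdebe$ -> last char: $
  5: debe$dbb -> last char: b
  6: e$dbbdeb -> last char: b
  7: ebe$dbbd -> last char: d


BWT = edbe$bbd


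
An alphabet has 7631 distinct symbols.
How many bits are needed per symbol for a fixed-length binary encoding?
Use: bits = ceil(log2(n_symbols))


log2(7631) = 12.8977
Bracket: 2^12 = 4096 < 7631 <= 2^13 = 8192
So ceil(log2(7631)) = 13

bits = ceil(log2(7631)) = ceil(12.8977) = 13 bits


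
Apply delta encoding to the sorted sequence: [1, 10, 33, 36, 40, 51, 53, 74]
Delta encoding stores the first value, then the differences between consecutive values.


First value: 1
Deltas:
  10 - 1 = 9
  33 - 10 = 23
  36 - 33 = 3
  40 - 36 = 4
  51 - 40 = 11
  53 - 51 = 2
  74 - 53 = 21


Delta encoded: [1, 9, 23, 3, 4, 11, 2, 21]


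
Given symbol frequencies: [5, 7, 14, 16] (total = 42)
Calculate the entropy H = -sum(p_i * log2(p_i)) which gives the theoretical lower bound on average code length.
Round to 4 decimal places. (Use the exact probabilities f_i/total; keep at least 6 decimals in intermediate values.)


Per-symbol terms -p_i * log2(p_i) with p_i = f_i/42:
  p = 5/42 = 0.119048: log2(p) = -3.070389, -p*log2(p) = 0.365523
  p = 7/42 = 0.166667: log2(p) = -2.584963, -p*log2(p) = 0.430827
  p = 14/42 = 0.333333: log2(p) = -1.584963, -p*log2(p) = 0.528321
  p = 16/42 = 0.380952: log2(p) = -1.392317, -p*log2(p) = 0.530407
H = 0.365523 + 0.430827 + 0.528321 + 0.530407 = 1.855078

H = 1.8551 bits/symbol


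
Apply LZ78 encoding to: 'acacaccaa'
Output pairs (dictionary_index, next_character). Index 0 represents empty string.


LZ78 encoding steps:
Dictionary: {0: ''}
Step 1: w='' (idx 0), next='a' -> output (0, 'a'), add 'a' as idx 1
Step 2: w='' (idx 0), next='c' -> output (0, 'c'), add 'c' as idx 2
Step 3: w='a' (idx 1), next='c' -> output (1, 'c'), add 'ac' as idx 3
Step 4: w='ac' (idx 3), next='c' -> output (3, 'c'), add 'acc' as idx 4
Step 5: w='a' (idx 1), next='a' -> output (1, 'a'), add 'aa' as idx 5


Encoded: [(0, 'a'), (0, 'c'), (1, 'c'), (3, 'c'), (1, 'a')]
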